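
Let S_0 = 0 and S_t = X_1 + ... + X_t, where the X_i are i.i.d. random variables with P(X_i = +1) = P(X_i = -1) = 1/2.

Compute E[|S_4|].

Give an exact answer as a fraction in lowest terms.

S_4 takes values m ≡ 0 (mod 2) with |m| ≤ 4; P(S_4=m) = C(4,(4+m)/2)/2^4.
Total paths: 2^4 = 16
Distribution: P(S=-4)=1/16, P(S=-2)=4/16, P(S=0)=6/16, P(S=2)=4/16, P(S=4)=1/16
E[|S_4|] = Σ_m |m|·P(S_4=m) = 24/16 = 3/2

Answer: 3/2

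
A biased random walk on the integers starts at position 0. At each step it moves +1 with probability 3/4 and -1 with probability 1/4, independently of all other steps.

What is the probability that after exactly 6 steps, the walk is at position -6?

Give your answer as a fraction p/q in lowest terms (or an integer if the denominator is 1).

Answer: 1/4096

Derivation:
To reach position -6 after 6 steps: need 0 steps of +1 and 6 steps of -1.
Number of such sequences: C(6,0) = 1
Each has probability (3/4)^0 · (1/4)^6 = 1/4096
P = 1 · 1/4096 = 1/4096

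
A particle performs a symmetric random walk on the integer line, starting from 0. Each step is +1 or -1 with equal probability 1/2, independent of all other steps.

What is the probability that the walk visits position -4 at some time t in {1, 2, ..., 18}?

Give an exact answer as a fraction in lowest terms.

Answer: 11773/32768

Derivation:
Count via complement. Let g(t,s) = #length-t paths at position s with S_1..S_t all ≠ -4.
g(t,s) = g(t-1,s-1) + g(t-1,s+1) for s ≠ -4; g(t,-4) = 0.
t=0: g(0,0)=1
t=1: g(1,-1)=1 g(1,1)=1
t=2: g(2,-2)=1 g(2,0)=2 g(2,2)=1
t=3: g(3,-3)=1 g(3,-1)=3 g(3,1)=3 g(3,3)=1
t=4: g(4,-2)=4 g(4,0)=6 g(4,2)=4 g(4,4)=1
t=5: g(5,-3)=4 g(5,-1)=10 g(5,1)=10 g(5,3)=5 g(5,5)=1
t=6: g(6,-2)=14 g(6,0)=20 g(6,2)=15 g(6,4)=6 g(6,6)=1
t=7: g(7,-3)=14 g(7,-1)=34 g(7,1)=35 g(7,3)=21 g(7,5)=7 g(7,7)=1
t=8: g(8,-2)=48 g(8,0)=69 g(8,2)=56 g(8,4)=28 g(8,6)=8 g(8,8)=1
t=9: g(9,-3)=48 g(9,-1)=117 g(9,1)=125 g(9,3)=84 g(9,5)=36 g(9,7)=9 g(9,9)=1
t=10: g(10,-2)=165 g(10,0)=242 g(10,2)=209 g(10,4)=120 g(10,6)=45 g(10,8)=10 g(10,10)=1
t=11: g(11,-3)=165 g(11,-1)=407 g(11,1)=451 g(11,3)=329 g(11,5)=165 g(11,7)=55 g(11,9)=11 g(11,11)=1
t=12: g(12,-2)=572 g(12,0)=858 g(12,2)=780 g(12,4)=494 g(12,6)=220 g(12,8)=66 g(12,10)=12 g(12,12)=1
t=13: g(13,-3)=572 g(13,-1)=1430 g(13,1)=1638 g(13,3)=1274 g(13,5)=714 g(13,7)=286 g(13,9)=78 g(13,11)=13 g(13,13)=1
t=14: g(14,-2)=2002 g(14,0)=3068 g(14,2)=2912 g(14,4)=1988 g(14,6)=1000 g(14,8)=364 g(14,10)=91 g(14,12)=14 g(14,14)=1
t=15: g(15,-3)=2002 g(15,-1)=5070 g(15,1)=5980 g(15,3)=4900 g(15,5)=2988 g(15,7)=1364 g(15,9)=455 g(15,11)=105 g(15,13)=15 g(15,15)=1
t=16: g(16,-2)=7072 g(16,0)=11050 g(16,2)=10880 g(16,4)=7888 g(16,6)=4352 g(16,8)=1819 g(16,10)=560 g(16,12)=120 g(16,14)=16 g(16,16)=1
t=17: g(17,-3)=7072 g(17,-1)=18122 g(17,1)=21930 g(17,3)=18768 g(17,5)=12240 g(17,7)=6171 g(17,9)=2379 g(17,11)=680 g(17,13)=136 g(17,15)=17 g(17,17)=1
t=18: g(18,-2)=25194 g(18,0)=40052 g(18,2)=40698 g(18,4)=31008 g(18,6)=18411 g(18,8)=8550 g(18,10)=3059 g(18,12)=816 g(18,14)=153 g(18,16)=18 g(18,18)=1
Paths never hitting -4: Σ_s g(18,s) = 167960
Paths hitting -4: 2^18 - 167960 = 94184
P = 94184/262144 = 11773/32768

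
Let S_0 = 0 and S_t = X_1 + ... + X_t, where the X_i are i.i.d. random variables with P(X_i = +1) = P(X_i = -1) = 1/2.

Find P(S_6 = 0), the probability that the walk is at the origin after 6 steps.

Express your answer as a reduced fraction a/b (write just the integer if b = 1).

Answer: 5/16

Derivation:
To return to 0 after 6 steps: need exactly 3 steps of +1 and 3 of -1.
Favorable paths: C(6,3) = 20
Total paths: 2^6 = 64
P = 20/64 = 5/16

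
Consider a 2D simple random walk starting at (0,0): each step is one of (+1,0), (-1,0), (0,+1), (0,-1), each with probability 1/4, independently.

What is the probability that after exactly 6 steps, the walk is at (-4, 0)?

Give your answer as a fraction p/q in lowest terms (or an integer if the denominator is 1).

Let h be the number of horizontal steps (so 6-h are vertical). To end at (-4,0) need (h-4)/2 right-steps and ((6-h)+0)/2 up-steps.
Sum over h with 4 ≤ h ≤ 6, h ≡ 0 (mod 2), 6-h ≡ 0 (mod 2):
h=4: C(6,4)·C(4,0)·C(2,1) = 15·1·2 = 30
h=6: C(6,6)·C(6,1)·C(0,0) = 1·6·1 = 6
Total favorable: 36
Total paths: 4^6 = 4096
P = 36/4096 = 9/1024

Answer: 9/1024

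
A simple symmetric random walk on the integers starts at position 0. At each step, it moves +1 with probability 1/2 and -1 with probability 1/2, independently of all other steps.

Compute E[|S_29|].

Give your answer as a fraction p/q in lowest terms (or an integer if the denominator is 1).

Answer: 145422675/33554432

Derivation:
S_29 takes values m ≡ 1 (mod 2) with |m| ≤ 29; P(S_29=m) = C(29,(29+m)/2)/2^29.
Total paths: 2^29 = 536870912
Distribution: P(S=-29)=1/536870912, P(S=-27)=29/536870912, P(S=-25)=406/536870912, P(S=-23)=3654/536870912, P(S=-21)=23751/536870912, P(S=-19)=118755/536870912, P(S=-17)=475020/536870912, P(S=-15)=1560780/536870912, P(S=-13)=4292145/536870912, P(S=-11)=10015005/536870912, P(S=-9)=20030010/536870912, P(S=-7)=34597290/536870912, P(S=-5)=51895935/536870912, P(S=-3)=67863915/536870912, P(S=-1)=77558760/536870912, P(S=1)=77558760/536870912, P(S=3)=67863915/536870912, P(S=5)=51895935/536870912, P(S=7)=34597290/536870912, P(S=9)=20030010/536870912, P(S=11)=10015005/536870912, P(S=13)=4292145/536870912, P(S=15)=1560780/536870912, P(S=17)=475020/536870912, P(S=19)=118755/536870912, P(S=21)=23751/536870912, P(S=23)=3654/536870912, P(S=25)=406/536870912, P(S=27)=29/536870912, P(S=29)=1/536870912
E[|S_29|] = Σ_m |m|·P(S_29=m) = 2326762800/536870912 = 145422675/33554432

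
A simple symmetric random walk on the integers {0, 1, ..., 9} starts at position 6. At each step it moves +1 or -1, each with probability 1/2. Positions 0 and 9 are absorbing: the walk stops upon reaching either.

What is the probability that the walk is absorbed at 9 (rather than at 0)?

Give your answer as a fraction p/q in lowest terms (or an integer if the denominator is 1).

Symmetric walk (p = 1/2): the harmonic-function argument gives P(hit 9 before 0 | start at 6) = a/N.
P = 6/9 = 2/3

Answer: 2/3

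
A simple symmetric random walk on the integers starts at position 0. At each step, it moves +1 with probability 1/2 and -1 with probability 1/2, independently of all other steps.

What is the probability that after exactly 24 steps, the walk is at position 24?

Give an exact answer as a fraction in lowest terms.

Answer: 1/16777216

Derivation:
To reach position 24 after 24 steps: need 24 steps of +1 and 0 of -1.
Favorable paths: C(24,24) = 1
Total paths: 2^24 = 16777216
P = 1/16777216 = 1/16777216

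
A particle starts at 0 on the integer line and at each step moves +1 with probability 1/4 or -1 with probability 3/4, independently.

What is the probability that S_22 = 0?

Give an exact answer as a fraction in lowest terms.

To be at 0 after 22 steps: need exactly 11 steps of +1 and 11 of -1.
Number of such sequences: C(22,11) = 705432
Each has probability (1/4)^11 · (3/4)^11 = 177147/17592186044416
P = 705432 · 177147/17592186044416 = 15620645313/2199023255552

Answer: 15620645313/2199023255552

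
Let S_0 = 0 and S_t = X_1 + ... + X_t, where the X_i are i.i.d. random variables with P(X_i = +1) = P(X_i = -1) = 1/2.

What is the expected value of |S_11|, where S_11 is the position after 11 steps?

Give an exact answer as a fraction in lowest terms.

Answer: 693/256

Derivation:
S_11 takes values m ≡ 1 (mod 2) with |m| ≤ 11; P(S_11=m) = C(11,(11+m)/2)/2^11.
Total paths: 2^11 = 2048
Distribution: P(S=-11)=1/2048, P(S=-9)=11/2048, P(S=-7)=55/2048, P(S=-5)=165/2048, P(S=-3)=330/2048, P(S=-1)=462/2048, P(S=1)=462/2048, P(S=3)=330/2048, P(S=5)=165/2048, P(S=7)=55/2048, P(S=9)=11/2048, P(S=11)=1/2048
E[|S_11|] = Σ_m |m|·P(S_11=m) = 5544/2048 = 693/256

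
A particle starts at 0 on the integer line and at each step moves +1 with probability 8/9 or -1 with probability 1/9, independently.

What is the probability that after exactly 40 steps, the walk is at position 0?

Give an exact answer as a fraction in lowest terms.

To be at 0 after 40 steps: need exactly 20 steps of +1 and 20 of -1.
Number of such sequences: C(40,20) = 137846528820
Each has probability (8/9)^20 · (1/9)^20 = 1152921504606846976/147808829414345923316083210206383297601
P = 137846528820 · 1152921504606846976/147808829414345923316083210206383297601 = 17658469712442832716279316480/16423203268260658146231467800709255289

Answer: 17658469712442832716279316480/16423203268260658146231467800709255289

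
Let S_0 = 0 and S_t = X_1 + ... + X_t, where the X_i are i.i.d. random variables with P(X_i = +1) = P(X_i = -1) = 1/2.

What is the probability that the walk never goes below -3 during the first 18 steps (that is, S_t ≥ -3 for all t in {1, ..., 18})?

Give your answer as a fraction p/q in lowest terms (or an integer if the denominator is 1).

Let f(t,s) = #length-t paths at position s with S_1..S_t all ≥ -3.
f(t,s) = f(t-1,s-1) + f(t-1,s+1) for s ≥ -3; f(t,s) = 0 for s < -3.
t=0: f(0,0)=1
t=1: f(1,-1)=1 f(1,1)=1
t=2: f(2,-2)=1 f(2,0)=2 f(2,2)=1
t=3: f(3,-3)=1 f(3,-1)=3 f(3,1)=3 f(3,3)=1
t=4: f(4,-2)=4 f(4,0)=6 f(4,2)=4 f(4,4)=1
t=5: f(5,-3)=4 f(5,-1)=10 f(5,1)=10 f(5,3)=5 f(5,5)=1
t=6: f(6,-2)=14 f(6,0)=20 f(6,2)=15 f(6,4)=6 f(6,6)=1
t=7: f(7,-3)=14 f(7,-1)=34 f(7,1)=35 f(7,3)=21 f(7,5)=7 f(7,7)=1
t=8: f(8,-2)=48 f(8,0)=69 f(8,2)=56 f(8,4)=28 f(8,6)=8 f(8,8)=1
t=9: f(9,-3)=48 f(9,-1)=117 f(9,1)=125 f(9,3)=84 f(9,5)=36 f(9,7)=9 f(9,9)=1
t=10: f(10,-2)=165 f(10,0)=242 f(10,2)=209 f(10,4)=120 f(10,6)=45 f(10,8)=10 f(10,10)=1
t=11: f(11,-3)=165 f(11,-1)=407 f(11,1)=451 f(11,3)=329 f(11,5)=165 f(11,7)=55 f(11,9)=11 f(11,11)=1
t=12: f(12,-2)=572 f(12,0)=858 f(12,2)=780 f(12,4)=494 f(12,6)=220 f(12,8)=66 f(12,10)=12 f(12,12)=1
t=13: f(13,-3)=572 f(13,-1)=1430 f(13,1)=1638 f(13,3)=1274 f(13,5)=714 f(13,7)=286 f(13,9)=78 f(13,11)=13 f(13,13)=1
t=14: f(14,-2)=2002 f(14,0)=3068 f(14,2)=2912 f(14,4)=1988 f(14,6)=1000 f(14,8)=364 f(14,10)=91 f(14,12)=14 f(14,14)=1
t=15: f(15,-3)=2002 f(15,-1)=5070 f(15,1)=5980 f(15,3)=4900 f(15,5)=2988 f(15,7)=1364 f(15,9)=455 f(15,11)=105 f(15,13)=15 f(15,15)=1
t=16: f(16,-2)=7072 f(16,0)=11050 f(16,2)=10880 f(16,4)=7888 f(16,6)=4352 f(16,8)=1819 f(16,10)=560 f(16,12)=120 f(16,14)=16 f(16,16)=1
t=17: f(17,-3)=7072 f(17,-1)=18122 f(17,1)=21930 f(17,3)=18768 f(17,5)=12240 f(17,7)=6171 f(17,9)=2379 f(17,11)=680 f(17,13)=136 f(17,15)=17 f(17,17)=1
t=18: f(18,-2)=25194 f(18,0)=40052 f(18,2)=40698 f(18,4)=31008 f(18,6)=18411 f(18,8)=8550 f(18,10)=3059 f(18,12)=816 f(18,14)=153 f(18,16)=18 f(18,18)=1
Σ_s f(18,s) = 167960
P = 167960/262144 = 20995/32768

Answer: 20995/32768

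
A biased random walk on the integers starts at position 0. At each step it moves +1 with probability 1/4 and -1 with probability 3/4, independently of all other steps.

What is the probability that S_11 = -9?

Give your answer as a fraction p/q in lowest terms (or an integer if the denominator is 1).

To reach position -9 after 11 steps: need 1 step of +1 and 10 steps of -1.
Number of such sequences: C(11,1) = 11
Each has probability (1/4)^1 · (3/4)^10 = 59049/4194304
P = 11 · 59049/4194304 = 649539/4194304

Answer: 649539/4194304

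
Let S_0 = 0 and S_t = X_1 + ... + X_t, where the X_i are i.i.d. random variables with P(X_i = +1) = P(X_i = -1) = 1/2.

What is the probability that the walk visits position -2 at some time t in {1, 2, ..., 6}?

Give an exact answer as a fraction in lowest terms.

Count via complement. Let g(t,s) = #length-t paths at position s with S_1..S_t all ≠ -2.
g(t,s) = g(t-1,s-1) + g(t-1,s+1) for s ≠ -2; g(t,-2) = 0.
t=0: g(0,0)=1
t=1: g(1,-1)=1 g(1,1)=1
t=2: g(2,0)=2 g(2,2)=1
t=3: g(3,-1)=2 g(3,1)=3 g(3,3)=1
t=4: g(4,0)=5 g(4,2)=4 g(4,4)=1
t=5: g(5,-1)=5 g(5,1)=9 g(5,3)=5 g(5,5)=1
t=6: g(6,0)=14 g(6,2)=14 g(6,4)=6 g(6,6)=1
Paths never hitting -2: Σ_s g(6,s) = 35
Paths hitting -2: 2^6 - 35 = 29
P = 29/64 = 29/64

Answer: 29/64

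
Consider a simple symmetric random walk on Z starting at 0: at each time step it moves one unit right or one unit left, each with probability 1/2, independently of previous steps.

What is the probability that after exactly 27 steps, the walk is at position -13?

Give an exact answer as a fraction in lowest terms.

Answer: 444015/67108864

Derivation:
To reach position -13 after 27 steps: need 7 steps of +1 and 20 of -1.
Favorable paths: C(27,7) = 888030
Total paths: 2^27 = 134217728
P = 888030/134217728 = 444015/67108864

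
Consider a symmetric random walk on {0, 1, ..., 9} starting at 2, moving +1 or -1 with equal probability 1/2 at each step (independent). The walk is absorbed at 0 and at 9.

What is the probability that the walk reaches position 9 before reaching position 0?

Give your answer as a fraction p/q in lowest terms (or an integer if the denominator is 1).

Symmetric walk (p = 1/2): the harmonic-function argument gives P(hit 9 before 0 | start at 2) = a/N.
P = 2/9 = 2/9

Answer: 2/9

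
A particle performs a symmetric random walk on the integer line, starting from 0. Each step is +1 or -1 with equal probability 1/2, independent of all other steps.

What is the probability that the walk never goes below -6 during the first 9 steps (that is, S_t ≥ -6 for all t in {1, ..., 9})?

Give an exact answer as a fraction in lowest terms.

Answer: 501/512

Derivation:
Let f(t,s) = #length-t paths at position s with S_1..S_t all ≥ -6.
f(t,s) = f(t-1,s-1) + f(t-1,s+1) for s ≥ -6; f(t,s) = 0 for s < -6.
t=0: f(0,0)=1
t=1: f(1,-1)=1 f(1,1)=1
t=2: f(2,-2)=1 f(2,0)=2 f(2,2)=1
t=3: f(3,-3)=1 f(3,-1)=3 f(3,1)=3 f(3,3)=1
t=4: f(4,-4)=1 f(4,-2)=4 f(4,0)=6 f(4,2)=4 f(4,4)=1
t=5: f(5,-5)=1 f(5,-3)=5 f(5,-1)=10 f(5,1)=10 f(5,3)=5 f(5,5)=1
t=6: f(6,-6)=1 f(6,-4)=6 f(6,-2)=15 f(6,0)=20 f(6,2)=15 f(6,4)=6 f(6,6)=1
t=7: f(7,-5)=7 f(7,-3)=21 f(7,-1)=35 f(7,1)=35 f(7,3)=21 f(7,5)=7 f(7,7)=1
t=8: f(8,-6)=7 f(8,-4)=28 f(8,-2)=56 f(8,0)=70 f(8,2)=56 f(8,4)=28 f(8,6)=8 f(8,8)=1
t=9: f(9,-5)=35 f(9,-3)=84 f(9,-1)=126 f(9,1)=126 f(9,3)=84 f(9,5)=36 f(9,7)=9 f(9,9)=1
Σ_s f(9,s) = 501
P = 501/512 = 501/512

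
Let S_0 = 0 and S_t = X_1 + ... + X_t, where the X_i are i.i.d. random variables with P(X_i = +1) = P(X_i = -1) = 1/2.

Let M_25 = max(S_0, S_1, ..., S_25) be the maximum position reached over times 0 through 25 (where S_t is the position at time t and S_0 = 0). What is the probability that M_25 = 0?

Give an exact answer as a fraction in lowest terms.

Answer: 1300075/8388608

Derivation:
Let M_25 = max(S_0,...,S_25). Use the reflection principle: for j ≥ 1, #{paths with M_25 ≥ j} = #{S_25 ≥ j} + #{S_25 ≥ j+1}.
P(M_25 ≥ 0) = 1 since S_0 = 0, so #{M_25 ≥ 0} = 33554432.
#{M_25 ≥ 1} = #{S_25 ≥ 1} + #{S_25 ≥ 2} = 16777216 + 11576916 = 28354132.
#{M_25 = 0} = 33554432 - 28354132 = 5200300.
P(M_25 = 0) = 5200300/33554432 = 1300075/8388608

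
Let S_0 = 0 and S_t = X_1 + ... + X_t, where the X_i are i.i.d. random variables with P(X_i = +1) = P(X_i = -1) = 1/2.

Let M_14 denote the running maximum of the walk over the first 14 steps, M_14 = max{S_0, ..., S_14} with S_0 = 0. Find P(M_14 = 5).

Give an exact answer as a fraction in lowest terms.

Let M_14 = max(S_0,...,S_14). Use the reflection principle: for j ≥ 1, #{paths with M_14 ≥ j} = #{S_14 ≥ j} + #{S_14 ≥ j+1}.
By reflection, #{M_14 ≥ 5} = #{S_14 ≥ 5} + #{S_14 ≥ 6} = 1471 + 1471 = 2942.
#{M_14 ≥ 6} = #{S_14 ≥ 6} + #{S_14 ≥ 7} = 1471 + 470 = 1941.
#{M_14 = 5} = 2942 - 1941 = 1001.
P(M_14 = 5) = 1001/16384 = 1001/16384

Answer: 1001/16384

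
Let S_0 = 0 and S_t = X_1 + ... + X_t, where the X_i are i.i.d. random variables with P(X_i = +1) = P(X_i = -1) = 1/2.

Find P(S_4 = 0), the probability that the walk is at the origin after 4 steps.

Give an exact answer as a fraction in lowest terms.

To return to 0 after 4 steps: need exactly 2 steps of +1 and 2 of -1.
Favorable paths: C(4,2) = 6
Total paths: 2^4 = 16
P = 6/16 = 3/8

Answer: 3/8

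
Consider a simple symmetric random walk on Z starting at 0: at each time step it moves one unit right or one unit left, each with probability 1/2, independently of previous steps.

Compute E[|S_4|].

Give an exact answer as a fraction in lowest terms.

S_4 takes values m ≡ 0 (mod 2) with |m| ≤ 4; P(S_4=m) = C(4,(4+m)/2)/2^4.
Total paths: 2^4 = 16
Distribution: P(S=-4)=1/16, P(S=-2)=4/16, P(S=0)=6/16, P(S=2)=4/16, P(S=4)=1/16
E[|S_4|] = Σ_m |m|·P(S_4=m) = 24/16 = 3/2

Answer: 3/2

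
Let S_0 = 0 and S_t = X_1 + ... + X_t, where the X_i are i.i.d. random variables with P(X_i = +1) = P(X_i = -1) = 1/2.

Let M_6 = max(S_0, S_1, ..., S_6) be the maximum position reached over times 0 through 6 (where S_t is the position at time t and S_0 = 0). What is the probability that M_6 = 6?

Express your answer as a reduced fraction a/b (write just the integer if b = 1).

Answer: 1/64

Derivation:
Let M_6 = max(S_0,...,S_6). Use the reflection principle: for j ≥ 1, #{paths with M_6 ≥ j} = #{S_6 ≥ j} + #{S_6 ≥ j+1}.
By reflection, #{M_6 ≥ 6} = #{S_6 ≥ 6} + #{S_6 ≥ 7} = 1 + 0 = 1.
#{M_6 ≥ 7} = #{S_6 ≥ 7} + #{S_6 ≥ 8} = 0 + 0 = 0.
#{M_6 = 6} = 1 - 0 = 1.
P(M_6 = 6) = 1/64 = 1/64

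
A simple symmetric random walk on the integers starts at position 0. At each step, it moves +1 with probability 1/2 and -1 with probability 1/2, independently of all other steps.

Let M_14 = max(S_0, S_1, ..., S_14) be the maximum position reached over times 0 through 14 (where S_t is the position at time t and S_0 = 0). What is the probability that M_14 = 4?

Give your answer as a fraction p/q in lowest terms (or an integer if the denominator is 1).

Let M_14 = max(S_0,...,S_14). Use the reflection principle: for j ≥ 1, #{paths with M_14 ≥ j} = #{S_14 ≥ j} + #{S_14 ≥ j+1}.
By reflection, #{M_14 ≥ 4} = #{S_14 ≥ 4} + #{S_14 ≥ 5} = 3473 + 1471 = 4944.
#{M_14 ≥ 5} = #{S_14 ≥ 5} + #{S_14 ≥ 6} = 1471 + 1471 = 2942.
#{M_14 = 4} = 4944 - 2942 = 2002.
P(M_14 = 4) = 2002/16384 = 1001/8192

Answer: 1001/8192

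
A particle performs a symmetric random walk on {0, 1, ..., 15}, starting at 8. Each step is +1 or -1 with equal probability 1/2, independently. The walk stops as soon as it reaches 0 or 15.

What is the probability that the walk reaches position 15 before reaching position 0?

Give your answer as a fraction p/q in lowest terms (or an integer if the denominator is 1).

Symmetric walk (p = 1/2): the harmonic-function argument gives P(hit 15 before 0 | start at 8) = a/N.
P = 8/15 = 8/15

Answer: 8/15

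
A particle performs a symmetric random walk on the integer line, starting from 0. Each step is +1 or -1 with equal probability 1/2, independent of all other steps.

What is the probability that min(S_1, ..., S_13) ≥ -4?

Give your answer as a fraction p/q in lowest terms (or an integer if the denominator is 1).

Answer: 6721/8192

Derivation:
Let f(t,s) = #length-t paths at position s with S_1..S_t all ≥ -4.
f(t,s) = f(t-1,s-1) + f(t-1,s+1) for s ≥ -4; f(t,s) = 0 for s < -4.
t=0: f(0,0)=1
t=1: f(1,-1)=1 f(1,1)=1
t=2: f(2,-2)=1 f(2,0)=2 f(2,2)=1
t=3: f(3,-3)=1 f(3,-1)=3 f(3,1)=3 f(3,3)=1
t=4: f(4,-4)=1 f(4,-2)=4 f(4,0)=6 f(4,2)=4 f(4,4)=1
t=5: f(5,-3)=5 f(5,-1)=10 f(5,1)=10 f(5,3)=5 f(5,5)=1
t=6: f(6,-4)=5 f(6,-2)=15 f(6,0)=20 f(6,2)=15 f(6,4)=6 f(6,6)=1
t=7: f(7,-3)=20 f(7,-1)=35 f(7,1)=35 f(7,3)=21 f(7,5)=7 f(7,7)=1
t=8: f(8,-4)=20 f(8,-2)=55 f(8,0)=70 f(8,2)=56 f(8,4)=28 f(8,6)=8 f(8,8)=1
t=9: f(9,-3)=75 f(9,-1)=125 f(9,1)=126 f(9,3)=84 f(9,5)=36 f(9,7)=9 f(9,9)=1
t=10: f(10,-4)=75 f(10,-2)=200 f(10,0)=251 f(10,2)=210 f(10,4)=120 f(10,6)=45 f(10,8)=10 f(10,10)=1
t=11: f(11,-3)=275 f(11,-1)=451 f(11,1)=461 f(11,3)=330 f(11,5)=165 f(11,7)=55 f(11,9)=11 f(11,11)=1
t=12: f(12,-4)=275 f(12,-2)=726 f(12,0)=912 f(12,2)=791 f(12,4)=495 f(12,6)=220 f(12,8)=66 f(12,10)=12 f(12,12)=1
t=13: f(13,-3)=1001 f(13,-1)=1638 f(13,1)=1703 f(13,3)=1286 f(13,5)=715 f(13,7)=286 f(13,9)=78 f(13,11)=13 f(13,13)=1
Σ_s f(13,s) = 6721
P = 6721/8192 = 6721/8192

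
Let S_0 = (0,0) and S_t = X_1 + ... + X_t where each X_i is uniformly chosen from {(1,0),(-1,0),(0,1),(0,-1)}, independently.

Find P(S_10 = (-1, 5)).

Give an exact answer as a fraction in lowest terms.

Let h be the number of horizontal steps (so 10-h are vertical). To end at (-1,5) need (h-1)/2 right-steps and ((10-h)+5)/2 up-steps.
Sum over h with 1 ≤ h ≤ 5, h ≡ 1 (mod 2), 10-h ≡ 1 (mod 2):
h=1: C(10,1)·C(1,0)·C(9,7) = 10·1·36 = 360
h=3: C(10,3)·C(3,1)·C(7,6) = 120·3·7 = 2520
h=5: C(10,5)·C(5,2)·C(5,5) = 252·10·1 = 2520
Total favorable: 5400
Total paths: 4^10 = 1048576
P = 5400/1048576 = 675/131072

Answer: 675/131072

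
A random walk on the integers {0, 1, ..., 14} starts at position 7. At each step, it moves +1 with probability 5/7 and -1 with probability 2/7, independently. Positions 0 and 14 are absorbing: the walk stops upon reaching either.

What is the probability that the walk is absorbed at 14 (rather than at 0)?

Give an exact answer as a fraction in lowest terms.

Biased walk: p = 5/7, q = 2/7, r = q/p = 2/5
Gambler's ruin: P(hit 14 before 0 | start at 7) = (1 - r^a)/(1 - r^N)
r^7 = 128/78125; r^14 = 16384/6103515625
P = (1 - 128/78125) / (1 - 16384/6103515625) = 77997/78125 / 6103499241/6103515625 = 78125/78253

Answer: 78125/78253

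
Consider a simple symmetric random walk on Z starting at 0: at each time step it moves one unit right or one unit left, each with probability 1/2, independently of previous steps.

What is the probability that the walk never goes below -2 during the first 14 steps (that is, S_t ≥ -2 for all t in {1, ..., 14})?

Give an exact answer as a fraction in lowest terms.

Answer: 4719/8192

Derivation:
Let f(t,s) = #length-t paths at position s with S_1..S_t all ≥ -2.
f(t,s) = f(t-1,s-1) + f(t-1,s+1) for s ≥ -2; f(t,s) = 0 for s < -2.
t=0: f(0,0)=1
t=1: f(1,-1)=1 f(1,1)=1
t=2: f(2,-2)=1 f(2,0)=2 f(2,2)=1
t=3: f(3,-1)=3 f(3,1)=3 f(3,3)=1
t=4: f(4,-2)=3 f(4,0)=6 f(4,2)=4 f(4,4)=1
t=5: f(5,-1)=9 f(5,1)=10 f(5,3)=5 f(5,5)=1
t=6: f(6,-2)=9 f(6,0)=19 f(6,2)=15 f(6,4)=6 f(6,6)=1
t=7: f(7,-1)=28 f(7,1)=34 f(7,3)=21 f(7,5)=7 f(7,7)=1
t=8: f(8,-2)=28 f(8,0)=62 f(8,2)=55 f(8,4)=28 f(8,6)=8 f(8,8)=1
t=9: f(9,-1)=90 f(9,1)=117 f(9,3)=83 f(9,5)=36 f(9,7)=9 f(9,9)=1
t=10: f(10,-2)=90 f(10,0)=207 f(10,2)=200 f(10,4)=119 f(10,6)=45 f(10,8)=10 f(10,10)=1
t=11: f(11,-1)=297 f(11,1)=407 f(11,3)=319 f(11,5)=164 f(11,7)=55 f(11,9)=11 f(11,11)=1
t=12: f(12,-2)=297 f(12,0)=704 f(12,2)=726 f(12,4)=483 f(12,6)=219 f(12,8)=66 f(12,10)=12 f(12,12)=1
t=13: f(13,-1)=1001 f(13,1)=1430 f(13,3)=1209 f(13,5)=702 f(13,7)=285 f(13,9)=78 f(13,11)=13 f(13,13)=1
t=14: f(14,-2)=1001 f(14,0)=2431 f(14,2)=2639 f(14,4)=1911 f(14,6)=987 f(14,8)=363 f(14,10)=91 f(14,12)=14 f(14,14)=1
Σ_s f(14,s) = 9438
P = 9438/16384 = 4719/8192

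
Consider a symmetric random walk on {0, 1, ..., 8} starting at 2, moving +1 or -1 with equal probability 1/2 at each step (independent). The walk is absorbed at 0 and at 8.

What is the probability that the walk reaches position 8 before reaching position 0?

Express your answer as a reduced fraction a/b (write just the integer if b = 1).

Answer: 1/4

Derivation:
Symmetric walk (p = 1/2): the harmonic-function argument gives P(hit 8 before 0 | start at 2) = a/N.
P = 2/8 = 1/4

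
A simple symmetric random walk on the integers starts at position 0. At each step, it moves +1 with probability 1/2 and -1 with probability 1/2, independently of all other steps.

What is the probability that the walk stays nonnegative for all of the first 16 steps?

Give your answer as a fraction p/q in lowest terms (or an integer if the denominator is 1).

Let f(t,s) = #length-t paths at position s with S_1..S_t all ≥ 0.
f(t,s) = f(t-1,s-1) + f(t-1,s+1) for s ≥ 0; f(t,s) = 0 for s < 0.
t=0: f(0,0)=1
t=1: f(1,1)=1
t=2: f(2,0)=1 f(2,2)=1
t=3: f(3,1)=2 f(3,3)=1
t=4: f(4,0)=2 f(4,2)=3 f(4,4)=1
t=5: f(5,1)=5 f(5,3)=4 f(5,5)=1
t=6: f(6,0)=5 f(6,2)=9 f(6,4)=5 f(6,6)=1
t=7: f(7,1)=14 f(7,3)=14 f(7,5)=6 f(7,7)=1
t=8: f(8,0)=14 f(8,2)=28 f(8,4)=20 f(8,6)=7 f(8,8)=1
t=9: f(9,1)=42 f(9,3)=48 f(9,5)=27 f(9,7)=8 f(9,9)=1
t=10: f(10,0)=42 f(10,2)=90 f(10,4)=75 f(10,6)=35 f(10,8)=9 f(10,10)=1
t=11: f(11,1)=132 f(11,3)=165 f(11,5)=110 f(11,7)=44 f(11,9)=10 f(11,11)=1
t=12: f(12,0)=132 f(12,2)=297 f(12,4)=275 f(12,6)=154 f(12,8)=54 f(12,10)=11 f(12,12)=1
t=13: f(13,1)=429 f(13,3)=572 f(13,5)=429 f(13,7)=208 f(13,9)=65 f(13,11)=12 f(13,13)=1
t=14: f(14,0)=429 f(14,2)=1001 f(14,4)=1001 f(14,6)=637 f(14,8)=273 f(14,10)=77 f(14,12)=13 f(14,14)=1
t=15: f(15,1)=1430 f(15,3)=2002 f(15,5)=1638 f(15,7)=910 f(15,9)=350 f(15,11)=90 f(15,13)=14 f(15,15)=1
t=16: f(16,0)=1430 f(16,2)=3432 f(16,4)=3640 f(16,6)=2548 f(16,8)=1260 f(16,10)=440 f(16,12)=104 f(16,14)=15 f(16,16)=1
Σ_s f(16,s) = 12870
P = 12870/65536 = 6435/32768

Answer: 6435/32768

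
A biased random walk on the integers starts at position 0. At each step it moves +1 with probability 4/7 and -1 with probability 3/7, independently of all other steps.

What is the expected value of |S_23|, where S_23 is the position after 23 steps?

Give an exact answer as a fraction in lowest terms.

S_23 takes values m ≡ 1 (mod 2) with |m| ≤ 23; P(S_23=m) = C(23,(23+m)/2) · (4/7)^((23+m)/2) · (3/7)^((23-m)/2).
Distribution: P(S=-23)=94143178827/27368747340080916343, P(S=-21)=2887057484028/27368747340080916343, P(S=-19)=42343509765744/27368747340080916343, P(S=-17)=56458013020992/3909821048582988049, P(S=-15)=376386753473280/3909821048582988049, P(S=-13)=1907026217597952/3909821048582988049, P(S=-11)=7628104870391808/3909821048582988049, P(S=-9)=172903710395547648/27368747340080916343, P(S=-7)=461076561054793728/27368747340080916343, P(S=-5)=1024614580121763840/27368747340080916343, P(S=-3)=273230554699137024/3909821048582988049, P(S=-1)=430545116495609856/3909821048582988049, P(S=1)=574060155327479808/3909821048582988049, P(S=3)=647657611138695168/3909821048582988049, P(S=5)=4317717407591301120/27368747340080916343, P(S=7)=3454173926073040896/27368747340080916343, P(S=9)=2302782617382027264/27368747340080916343, P(S=11)=180610401363296256/3909821048582988049, P(S=13)=80271289494798336/3909821048582988049, P(S=15)=28165364735016960/3909821048582988049, P(S=17)=7510763929337856/3909821048582988049, P(S=19)=10014351905783808/27368747340080916343, P(S=21)=1213860837064704/27368747340080916343, P(S=23)=70368744177664/27368747340080916343
E[|S_23|] = Σ_m |m|·P(S_23=m) = 18408386182308404351/3909821048582988049

Answer: 18408386182308404351/3909821048582988049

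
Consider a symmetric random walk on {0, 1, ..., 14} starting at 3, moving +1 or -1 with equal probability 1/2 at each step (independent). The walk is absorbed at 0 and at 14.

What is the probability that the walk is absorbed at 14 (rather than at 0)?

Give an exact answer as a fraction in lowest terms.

Answer: 3/14

Derivation:
Symmetric walk (p = 1/2): the harmonic-function argument gives P(hit 14 before 0 | start at 3) = a/N.
P = 3/14 = 3/14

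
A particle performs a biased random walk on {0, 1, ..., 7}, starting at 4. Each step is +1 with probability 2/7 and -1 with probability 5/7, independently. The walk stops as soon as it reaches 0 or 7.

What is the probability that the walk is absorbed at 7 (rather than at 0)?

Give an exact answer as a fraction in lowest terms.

Biased walk: p = 2/7, q = 5/7, r = q/p = 5/2
Gambler's ruin: P(hit 7 before 0 | start at 4) = (1 - r^a)/(1 - r^N)
r^4 = 625/16; r^7 = 78125/128
P = (1 - 625/16) / (1 - 78125/128) = -609/16 / -77997/128 = 1624/25999

Answer: 1624/25999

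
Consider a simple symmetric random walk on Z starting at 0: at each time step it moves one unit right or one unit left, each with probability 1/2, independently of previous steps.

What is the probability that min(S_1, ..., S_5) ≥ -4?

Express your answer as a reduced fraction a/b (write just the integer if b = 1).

Let f(t,s) = #length-t paths at position s with S_1..S_t all ≥ -4.
f(t,s) = f(t-1,s-1) + f(t-1,s+1) for s ≥ -4; f(t,s) = 0 for s < -4.
t=0: f(0,0)=1
t=1: f(1,-1)=1 f(1,1)=1
t=2: f(2,-2)=1 f(2,0)=2 f(2,2)=1
t=3: f(3,-3)=1 f(3,-1)=3 f(3,1)=3 f(3,3)=1
t=4: f(4,-4)=1 f(4,-2)=4 f(4,0)=6 f(4,2)=4 f(4,4)=1
t=5: f(5,-3)=5 f(5,-1)=10 f(5,1)=10 f(5,3)=5 f(5,5)=1
Σ_s f(5,s) = 31
P = 31/32 = 31/32

Answer: 31/32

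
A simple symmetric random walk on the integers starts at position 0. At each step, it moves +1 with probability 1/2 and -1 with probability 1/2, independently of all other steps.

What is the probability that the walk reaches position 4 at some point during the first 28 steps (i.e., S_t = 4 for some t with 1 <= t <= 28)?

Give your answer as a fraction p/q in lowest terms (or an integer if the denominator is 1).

Answer: 123012781/268435456

Derivation:
Count via complement. Let g(t,s) = #length-t paths at position s with S_1..S_t all ≠ 4.
g(t,s) = g(t-1,s-1) + g(t-1,s+1) for s ≠ 4; g(t,4) = 0.
t=0: g(0,0)=1
t=1: g(1,-1)=1 g(1,1)=1
t=2: g(2,-2)=1 g(2,0)=2 g(2,2)=1
t=3: g(3,-3)=1 g(3,-1)=3 g(3,1)=3 g(3,3)=1
t=4: g(4,-4)=1 g(4,-2)=4 g(4,0)=6 g(4,2)=4
t=5: g(5,-5)=1 g(5,-3)=5 g(5,-1)=10 g(5,1)=10 g(5,3)=4
t=6: g(6,-6)=1 g(6,-4)=6 g(6,-2)=15 g(6,0)=20 g(6,2)=14
t=7: g(7,-7)=1 g(7,-5)=7 g(7,-3)=21 g(7,-1)=35 g(7,1)=34 g(7,3)=14
t=8: g(8,-8)=1 g(8,-6)=8 g(8,-4)=28 g(8,-2)=56 g(8,0)=69 g(8,2)=48
t=9: g(9,-9)=1 g(9,-7)=9 g(9,-5)=36 g(9,-3)=84 g(9,-1)=125 g(9,1)=117 g(9,3)=48
t=10: g(10,-10)=1 g(10,-8)=10 g(10,-6)=45 g(10,-4)=120 g(10,-2)=209 g(10,0)=242 g(10,2)=165
t=11: g(11,-11)=1 g(11,-9)=11 g(11,-7)=55 g(11,-5)=165 g(11,-3)=329 g(11,-1)=451 g(11,1)=407 g(11,3)=165
t=12: g(12,-12)=1 g(12,-10)=12 g(12,-8)=66 g(12,-6)=220 g(12,-4)=494 g(12,-2)=780 g(12,0)=858 g(12,2)=572
t=13: g(13,-13)=1 g(13,-11)=13 g(13,-9)=78 g(13,-7)=286 g(13,-5)=714 g(13,-3)=1274 g(13,-1)=1638 g(13,1)=1430 g(13,3)=572
t=14: g(14,-14)=1 g(14,-12)=14 g(14,-10)=91 g(14,-8)=364 g(14,-6)=1000 g(14,-4)=1988 g(14,-2)=2912 g(14,0)=3068 g(14,2)=2002
t=15: g(15,-15)=1 g(15,-13)=15 g(15,-11)=105 g(15,-9)=455 g(15,-7)=1364 g(15,-5)=2988 g(15,-3)=4900 g(15,-1)=5980 g(15,1)=5070 g(15,3)=2002
t=16: g(16,-16)=1 g(16,-14)=16 g(16,-12)=120 g(16,-10)=560 g(16,-8)=1819 g(16,-6)=4352 g(16,-4)=7888 g(16,-2)=10880 g(16,0)=11050 g(16,2)=7072
t=17: g(17,-17)=1 g(17,-15)=17 g(17,-13)=136 g(17,-11)=680 g(17,-9)=2379 g(17,-7)=6171 g(17,-5)=12240 g(17,-3)=18768 g(17,-1)=21930 g(17,1)=18122 g(17,3)=7072
t=18: g(18,-18)=1 g(18,-16)=18 g(18,-14)=153 g(18,-12)=816 g(18,-10)=3059 g(18,-8)=8550 g(18,-6)=18411 g(18,-4)=31008 g(18,-2)=40698 g(18,0)=40052 g(18,2)=25194
t=19: g(19,-19)=1 g(19,-17)=19 g(19,-15)=171 g(19,-13)=969 g(19,-11)=3875 g(19,-9)=11609 g(19,-7)=26961 g(19,-5)=49419 g(19,-3)=71706 g(19,-1)=80750 g(19,1)=65246 g(19,3)=25194
t=20: g(20,-20)=1 g(20,-18)=20 g(20,-16)=190 g(20,-14)=1140 g(20,-12)=4844 g(20,-10)=15484 g(20,-8)=38570 g(20,-6)=76380 g(20,-4)=121125 g(20,-2)=152456 g(20,0)=145996 g(20,2)=90440
t=21: g(21,-21)=1 g(21,-19)=21 g(21,-17)=210 g(21,-15)=1330 g(21,-13)=5984 g(21,-11)=20328 g(21,-9)=54054 g(21,-7)=114950 g(21,-5)=197505 g(21,-3)=273581 g(21,-1)=298452 g(21,1)=236436 g(21,3)=90440
t=22: g(22,-22)=1 g(22,-20)=22 g(22,-18)=231 g(22,-16)=1540 g(22,-14)=7314 g(22,-12)=26312 g(22,-10)=74382 g(22,-8)=169004 g(22,-6)=312455 g(22,-4)=471086 g(22,-2)=572033 g(22,0)=534888 g(22,2)=326876
t=23: g(23,-23)=1 g(23,-21)=23 g(23,-19)=253 g(23,-17)=1771 g(23,-15)=8854 g(23,-13)=33626 g(23,-11)=100694 g(23,-9)=243386 g(23,-7)=481459 g(23,-5)=783541 g(23,-3)=1043119 g(23,-1)=1106921 g(23,1)=861764 g(23,3)=326876
t=24: g(24,-24)=1 g(24,-22)=24 g(24,-20)=276 g(24,-18)=2024 g(24,-16)=10625 g(24,-14)=42480 g(24,-12)=134320 g(24,-10)=344080 g(24,-8)=724845 g(24,-6)=1265000 g(24,-4)=1826660 g(24,-2)=2150040 g(24,0)=1968685 g(24,2)=1188640
t=25: g(25,-25)=1 g(25,-23)=25 g(25,-21)=300 g(25,-19)=2300 g(25,-17)=12649 g(25,-15)=53105 g(25,-13)=176800 g(25,-11)=478400 g(25,-9)=1068925 g(25,-7)=1989845 g(25,-5)=3091660 g(25,-3)=3976700 g(25,-1)=4118725 g(25,1)=3157325 g(25,3)=1188640
t=26: g(26,-26)=1 g(26,-24)=26 g(26,-22)=325 g(26,-20)=2600 g(26,-18)=14949 g(26,-16)=65754 g(26,-14)=229905 g(26,-12)=655200 g(26,-10)=1547325 g(26,-8)=3058770 g(26,-6)=5081505 g(26,-4)=7068360 g(26,-2)=8095425 g(26,0)=7276050 g(26,2)=4345965
t=27: g(27,-27)=1 g(27,-25)=27 g(27,-23)=351 g(27,-21)=2925 g(27,-19)=17549 g(27,-17)=80703 g(27,-15)=295659 g(27,-13)=885105 g(27,-11)=2202525 g(27,-9)=4606095 g(27,-7)=8140275 g(27,-5)=12149865 g(27,-3)=15163785 g(27,-1)=15371475 g(27,1)=11622015 g(27,3)=4345965
t=28: g(28,-28)=1 g(28,-26)=28 g(28,-24)=378 g(28,-22)=3276 g(28,-20)=20474 g(28,-18)=98252 g(28,-16)=376362 g(28,-14)=1180764 g(28,-12)=3087630 g(28,-10)=6808620 g(28,-8)=12746370 g(28,-6)=20290140 g(28,-4)=27313650 g(28,-2)=30535260 g(28,0)=26993490 g(28,2)=15967980
Paths never hitting 4: Σ_s g(28,s) = 145422675
Paths hitting 4: 2^28 - 145422675 = 123012781
P = 123012781/268435456 = 123012781/268435456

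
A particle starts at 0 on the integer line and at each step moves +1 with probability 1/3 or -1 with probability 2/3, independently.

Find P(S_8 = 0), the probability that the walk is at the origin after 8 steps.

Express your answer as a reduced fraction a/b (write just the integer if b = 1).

To be at 0 after 8 steps: need exactly 4 steps of +1 and 4 of -1.
Number of such sequences: C(8,4) = 70
Each has probability (1/3)^4 · (2/3)^4 = 16/6561
P = 70 · 16/6561 = 1120/6561

Answer: 1120/6561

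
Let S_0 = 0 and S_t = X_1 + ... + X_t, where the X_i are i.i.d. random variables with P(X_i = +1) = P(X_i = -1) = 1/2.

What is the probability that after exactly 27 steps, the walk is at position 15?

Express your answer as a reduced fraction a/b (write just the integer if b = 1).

Answer: 148005/67108864

Derivation:
To reach position 15 after 27 steps: need 21 steps of +1 and 6 of -1.
Favorable paths: C(27,21) = 296010
Total paths: 2^27 = 134217728
P = 296010/134217728 = 148005/67108864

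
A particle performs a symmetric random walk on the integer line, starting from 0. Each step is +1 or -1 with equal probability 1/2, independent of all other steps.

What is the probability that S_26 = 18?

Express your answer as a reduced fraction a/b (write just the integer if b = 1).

To reach position 18 after 26 steps: need 22 steps of +1 and 4 of -1.
Favorable paths: C(26,22) = 14950
Total paths: 2^26 = 67108864
P = 14950/67108864 = 7475/33554432

Answer: 7475/33554432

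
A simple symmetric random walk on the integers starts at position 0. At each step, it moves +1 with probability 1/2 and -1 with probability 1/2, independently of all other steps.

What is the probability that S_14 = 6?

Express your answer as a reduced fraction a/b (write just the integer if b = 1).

To reach position 6 after 14 steps: need 10 steps of +1 and 4 of -1.
Favorable paths: C(14,10) = 1001
Total paths: 2^14 = 16384
P = 1001/16384 = 1001/16384

Answer: 1001/16384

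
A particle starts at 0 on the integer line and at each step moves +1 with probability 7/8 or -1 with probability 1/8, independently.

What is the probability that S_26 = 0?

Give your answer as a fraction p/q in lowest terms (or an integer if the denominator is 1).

To be at 0 after 26 steps: need exactly 13 steps of +1 and 13 of -1.
Number of such sequences: C(26,13) = 10400600
Each has probability (7/8)^13 · (1/8)^13 = 96889010407/302231454903657293676544
P = 10400600 · 96889010407/302231454903657293676544 = 125962980204880525/37778931862957161709568

Answer: 125962980204880525/37778931862957161709568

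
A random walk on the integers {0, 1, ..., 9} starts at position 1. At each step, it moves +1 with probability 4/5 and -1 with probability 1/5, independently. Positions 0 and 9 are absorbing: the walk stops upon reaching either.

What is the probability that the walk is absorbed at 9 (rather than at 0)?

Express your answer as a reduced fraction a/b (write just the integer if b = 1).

Answer: 65536/87381

Derivation:
Biased walk: p = 4/5, q = 1/5, r = q/p = 1/4
Gambler's ruin: P(hit 9 before 0 | start at 1) = (1 - r^a)/(1 - r^N)
r^1 = 1/4; r^9 = 1/262144
P = (1 - 1/4) / (1 - 1/262144) = 3/4 / 262143/262144 = 65536/87381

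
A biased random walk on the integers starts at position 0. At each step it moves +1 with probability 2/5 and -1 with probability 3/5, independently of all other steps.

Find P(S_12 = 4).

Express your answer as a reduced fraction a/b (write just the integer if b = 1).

Answer: 2052864/48828125

Derivation:
To reach position 4 after 12 steps: need 8 steps of +1 and 4 steps of -1.
Number of such sequences: C(12,8) = 495
Each has probability (2/5)^8 · (3/5)^4 = 20736/244140625
P = 495 · 20736/244140625 = 2052864/48828125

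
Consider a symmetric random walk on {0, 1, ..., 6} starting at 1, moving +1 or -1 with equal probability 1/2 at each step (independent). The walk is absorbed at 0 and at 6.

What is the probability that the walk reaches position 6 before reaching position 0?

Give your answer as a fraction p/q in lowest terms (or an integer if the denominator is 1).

Symmetric walk (p = 1/2): the harmonic-function argument gives P(hit 6 before 0 | start at 1) = a/N.
P = 1/6 = 1/6

Answer: 1/6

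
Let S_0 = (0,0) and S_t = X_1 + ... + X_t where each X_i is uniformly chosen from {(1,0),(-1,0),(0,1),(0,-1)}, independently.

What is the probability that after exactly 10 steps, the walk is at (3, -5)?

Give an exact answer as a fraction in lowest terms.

Answer: 525/262144

Derivation:
Let h be the number of horizontal steps (so 10-h are vertical). To end at (3,-5) need (h+3)/2 right-steps and ((10-h)-5)/2 up-steps.
Sum over h with 3 ≤ h ≤ 5, h ≡ 1 (mod 2), 10-h ≡ 1 (mod 2):
h=3: C(10,3)·C(3,3)·C(7,1) = 120·1·7 = 840
h=5: C(10,5)·C(5,4)·C(5,0) = 252·5·1 = 1260
Total favorable: 2100
Total paths: 4^10 = 1048576
P = 2100/1048576 = 525/262144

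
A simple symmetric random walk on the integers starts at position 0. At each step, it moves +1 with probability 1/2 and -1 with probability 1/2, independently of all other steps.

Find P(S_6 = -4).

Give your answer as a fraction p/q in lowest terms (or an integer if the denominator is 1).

Answer: 3/32

Derivation:
To reach position -4 after 6 steps: need 1 step of +1 and 5 of -1.
Favorable paths: C(6,1) = 6
Total paths: 2^6 = 64
P = 6/64 = 3/32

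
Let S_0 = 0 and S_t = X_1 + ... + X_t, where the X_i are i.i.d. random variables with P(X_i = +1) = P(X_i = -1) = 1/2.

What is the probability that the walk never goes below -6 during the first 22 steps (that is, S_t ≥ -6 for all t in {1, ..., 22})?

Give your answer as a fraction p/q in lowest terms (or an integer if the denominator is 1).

Answer: 227069/262144

Derivation:
Let f(t,s) = #length-t paths at position s with S_1..S_t all ≥ -6.
f(t,s) = f(t-1,s-1) + f(t-1,s+1) for s ≥ -6; f(t,s) = 0 for s < -6.
t=0: f(0,0)=1
t=1: f(1,-1)=1 f(1,1)=1
t=2: f(2,-2)=1 f(2,0)=2 f(2,2)=1
t=3: f(3,-3)=1 f(3,-1)=3 f(3,1)=3 f(3,3)=1
t=4: f(4,-4)=1 f(4,-2)=4 f(4,0)=6 f(4,2)=4 f(4,4)=1
t=5: f(5,-5)=1 f(5,-3)=5 f(5,-1)=10 f(5,1)=10 f(5,3)=5 f(5,5)=1
t=6: f(6,-6)=1 f(6,-4)=6 f(6,-2)=15 f(6,0)=20 f(6,2)=15 f(6,4)=6 f(6,6)=1
t=7: f(7,-5)=7 f(7,-3)=21 f(7,-1)=35 f(7,1)=35 f(7,3)=21 f(7,5)=7 f(7,7)=1
t=8: f(8,-6)=7 f(8,-4)=28 f(8,-2)=56 f(8,0)=70 f(8,2)=56 f(8,4)=28 f(8,6)=8 f(8,8)=1
t=9: f(9,-5)=35 f(9,-3)=84 f(9,-1)=126 f(9,1)=126 f(9,3)=84 f(9,5)=36 f(9,7)=9 f(9,9)=1
t=10: f(10,-6)=35 f(10,-4)=119 f(10,-2)=210 f(10,0)=252 f(10,2)=210 f(10,4)=120 f(10,6)=45 f(10,8)=10 f(10,10)=1
t=11: f(11,-5)=154 f(11,-3)=329 f(11,-1)=462 f(11,1)=462 f(11,3)=330 f(11,5)=165 f(11,7)=55 f(11,9)=11 f(11,11)=1
t=12: f(12,-6)=154 f(12,-4)=483 f(12,-2)=791 f(12,0)=924 f(12,2)=792 f(12,4)=495 f(12,6)=220 f(12,8)=66 f(12,10)=12 f(12,12)=1
t=13: f(13,-5)=637 f(13,-3)=1274 f(13,-1)=1715 f(13,1)=1716 f(13,3)=1287 f(13,5)=715 f(13,7)=286 f(13,9)=78 f(13,11)=13 f(13,13)=1
t=14: f(14,-6)=637 f(14,-4)=1911 f(14,-2)=2989 f(14,0)=3431 f(14,2)=3003 f(14,4)=2002 f(14,6)=1001 f(14,8)=364 f(14,10)=91 f(14,12)=14 f(14,14)=1
t=15: f(15,-5)=2548 f(15,-3)=4900 f(15,-1)=6420 f(15,1)=6434 f(15,3)=5005 f(15,5)=3003 f(15,7)=1365 f(15,9)=455 f(15,11)=105 f(15,13)=15 f(15,15)=1
t=16: f(16,-6)=2548 f(16,-4)=7448 f(16,-2)=11320 f(16,0)=12854 f(16,2)=11439 f(16,4)=8008 f(16,6)=4368 f(16,8)=1820 f(16,10)=560 f(16,12)=120 f(16,14)=16 f(16,16)=1
t=17: f(17,-5)=9996 f(17,-3)=18768 f(17,-1)=24174 f(17,1)=24293 f(17,3)=19447 f(17,5)=12376 f(17,7)=6188 f(17,9)=2380 f(17,11)=680 f(17,13)=136 f(17,15)=17 f(17,17)=1
t=18: f(18,-6)=9996 f(18,-4)=28764 f(18,-2)=42942 f(18,0)=48467 f(18,2)=43740 f(18,4)=31823 f(18,6)=18564 f(18,8)=8568 f(18,10)=3060 f(18,12)=816 f(18,14)=153 f(18,16)=18 f(18,18)=1
t=19: f(19,-5)=38760 f(19,-3)=71706 f(19,-1)=91409 f(19,1)=92207 f(19,3)=75563 f(19,5)=50387 f(19,7)=27132 f(19,9)=11628 f(19,11)=3876 f(19,13)=969 f(19,15)=171 f(19,17)=19 f(19,19)=1
t=20: f(20,-6)=38760 f(20,-4)=110466 f(20,-2)=163115 f(20,0)=183616 f(20,2)=167770 f(20,4)=125950 f(20,6)=77519 f(20,8)=38760 f(20,10)=15504 f(20,12)=4845 f(20,14)=1140 f(20,16)=190 f(20,18)=20 f(20,20)=1
t=21: f(21,-5)=149226 f(21,-3)=273581 f(21,-1)=346731 f(21,1)=351386 f(21,3)=293720 f(21,5)=203469 f(21,7)=116279 f(21,9)=54264 f(21,11)=20349 f(21,13)=5985 f(21,15)=1330 f(21,17)=210 f(21,19)=21 f(21,21)=1
t=22: f(22,-6)=149226 f(22,-4)=422807 f(22,-2)=620312 f(22,0)=698117 f(22,2)=645106 f(22,4)=497189 f(22,6)=319748 f(22,8)=170543 f(22,10)=74613 f(22,12)=26334 f(22,14)=7315 f(22,16)=1540 f(22,18)=231 f(22,20)=22 f(22,22)=1
Σ_s f(22,s) = 3633104
P = 3633104/4194304 = 227069/262144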